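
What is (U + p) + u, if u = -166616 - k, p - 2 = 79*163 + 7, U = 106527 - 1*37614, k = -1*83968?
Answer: -849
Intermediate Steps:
k = -83968
U = 68913 (U = 106527 - 37614 = 68913)
p = 12886 (p = 2 + (79*163 + 7) = 2 + (12877 + 7) = 2 + 12884 = 12886)
u = -82648 (u = -166616 - 1*(-83968) = -166616 + 83968 = -82648)
(U + p) + u = (68913 + 12886) - 82648 = 81799 - 82648 = -849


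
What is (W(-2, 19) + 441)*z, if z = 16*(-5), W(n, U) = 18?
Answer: -36720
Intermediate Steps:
z = -80
(W(-2, 19) + 441)*z = (18 + 441)*(-80) = 459*(-80) = -36720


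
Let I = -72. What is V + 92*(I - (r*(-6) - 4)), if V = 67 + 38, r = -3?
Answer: -7807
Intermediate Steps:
V = 105
V + 92*(I - (r*(-6) - 4)) = 105 + 92*(-72 - (-3*(-6) - 4)) = 105 + 92*(-72 - (18 - 4)) = 105 + 92*(-72 - 1*14) = 105 + 92*(-72 - 14) = 105 + 92*(-86) = 105 - 7912 = -7807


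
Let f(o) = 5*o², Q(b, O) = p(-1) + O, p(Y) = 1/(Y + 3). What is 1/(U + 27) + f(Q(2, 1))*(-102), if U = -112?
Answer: -195077/170 ≈ -1147.5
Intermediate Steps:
p(Y) = 1/(3 + Y)
Q(b, O) = ½ + O (Q(b, O) = 1/(3 - 1) + O = 1/2 + O = ½ + O)
1/(U + 27) + f(Q(2, 1))*(-102) = 1/(-112 + 27) + (5*(½ + 1)²)*(-102) = 1/(-85) + (5*(3/2)²)*(-102) = -1/85 + (5*(9/4))*(-102) = -1/85 + (45/4)*(-102) = -1/85 - 2295/2 = -195077/170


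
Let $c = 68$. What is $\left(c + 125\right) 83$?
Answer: $16019$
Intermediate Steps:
$\left(c + 125\right) 83 = \left(68 + 125\right) 83 = 193 \cdot 83 = 16019$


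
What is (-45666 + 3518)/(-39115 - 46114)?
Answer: 42148/85229 ≈ 0.49453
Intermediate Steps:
(-45666 + 3518)/(-39115 - 46114) = -42148/(-85229) = -42148*(-1/85229) = 42148/85229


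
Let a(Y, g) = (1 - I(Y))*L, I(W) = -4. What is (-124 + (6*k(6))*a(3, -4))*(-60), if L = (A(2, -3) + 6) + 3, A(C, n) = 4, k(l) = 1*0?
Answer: 7440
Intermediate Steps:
k(l) = 0
L = 13 (L = (4 + 6) + 3 = 10 + 3 = 13)
a(Y, g) = 65 (a(Y, g) = (1 - 1*(-4))*13 = (1 + 4)*13 = 5*13 = 65)
(-124 + (6*k(6))*a(3, -4))*(-60) = (-124 + (6*0)*65)*(-60) = (-124 + 0*65)*(-60) = (-124 + 0)*(-60) = -124*(-60) = 7440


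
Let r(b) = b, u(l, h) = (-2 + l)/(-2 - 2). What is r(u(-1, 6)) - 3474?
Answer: -13893/4 ≈ -3473.3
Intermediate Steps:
u(l, h) = ½ - l/4 (u(l, h) = (-2 + l)/(-4) = (-2 + l)*(-¼) = ½ - l/4)
r(u(-1, 6)) - 3474 = (½ - ¼*(-1)) - 3474 = (½ + ¼) - 3474 = ¾ - 3474 = -13893/4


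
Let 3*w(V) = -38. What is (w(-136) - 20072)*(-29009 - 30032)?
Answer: 3557456414/3 ≈ 1.1858e+9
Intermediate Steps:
w(V) = -38/3 (w(V) = (⅓)*(-38) = -38/3)
(w(-136) - 20072)*(-29009 - 30032) = (-38/3 - 20072)*(-29009 - 30032) = -60254/3*(-59041) = 3557456414/3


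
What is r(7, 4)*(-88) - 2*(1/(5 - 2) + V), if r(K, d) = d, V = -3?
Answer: -1040/3 ≈ -346.67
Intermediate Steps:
r(7, 4)*(-88) - 2*(1/(5 - 2) + V) = 4*(-88) - 2*(1/(5 - 2) - 3) = -352 - 2*(1/3 - 3) = -352 - 2*(⅓ - 3) = -352 - 2*(-8/3) = -352 + 16/3 = -1040/3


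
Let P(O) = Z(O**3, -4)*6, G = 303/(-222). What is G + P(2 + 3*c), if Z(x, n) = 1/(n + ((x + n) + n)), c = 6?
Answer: -100793/73889 ≈ -1.3641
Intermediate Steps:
Z(x, n) = 1/(x + 3*n) (Z(x, n) = 1/(n + ((n + x) + n)) = 1/(n + (x + 2*n)) = 1/(x + 3*n))
G = -101/74 (G = 303*(-1/222) = -101/74 ≈ -1.3649)
P(O) = 6/(-12 + O**3) (P(O) = 6/(O**3 + 3*(-4)) = 6/(O**3 - 12) = 6/(-12 + O**3))
G + P(2 + 3*c) = -101/74 + 6/(-12 + (2 + 3*6)**3) = -101/74 + 6/(-12 + (2 + 18)**3) = -101/74 + 6/(-12 + 20**3) = -101/74 + 6/(-12 + 8000) = -101/74 + 6/7988 = -101/74 + 6*(1/7988) = -101/74 + 3/3994 = -100793/73889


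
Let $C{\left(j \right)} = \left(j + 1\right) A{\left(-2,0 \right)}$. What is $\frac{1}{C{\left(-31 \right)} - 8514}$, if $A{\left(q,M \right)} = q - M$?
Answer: $- \frac{1}{8454} \approx -0.00011829$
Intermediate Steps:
$C{\left(j \right)} = -2 - 2 j$ ($C{\left(j \right)} = \left(j + 1\right) \left(-2 - 0\right) = \left(1 + j\right) \left(-2 + 0\right) = \left(1 + j\right) \left(-2\right) = -2 - 2 j$)
$\frac{1}{C{\left(-31 \right)} - 8514} = \frac{1}{\left(-2 - -62\right) - 8514} = \frac{1}{\left(-2 + 62\right) - 8514} = \frac{1}{60 - 8514} = \frac{1}{-8454} = - \frac{1}{8454}$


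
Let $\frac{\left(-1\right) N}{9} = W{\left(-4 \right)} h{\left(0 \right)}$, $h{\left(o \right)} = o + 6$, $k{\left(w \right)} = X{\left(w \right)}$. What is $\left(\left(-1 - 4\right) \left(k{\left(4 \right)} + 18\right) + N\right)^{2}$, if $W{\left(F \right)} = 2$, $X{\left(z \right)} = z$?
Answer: $47524$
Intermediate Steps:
$k{\left(w \right)} = w$
$h{\left(o \right)} = 6 + o$
$N = -108$ ($N = - 9 \cdot 2 \left(6 + 0\right) = - 9 \cdot 2 \cdot 6 = \left(-9\right) 12 = -108$)
$\left(\left(-1 - 4\right) \left(k{\left(4 \right)} + 18\right) + N\right)^{2} = \left(\left(-1 - 4\right) \left(4 + 18\right) - 108\right)^{2} = \left(\left(-5\right) 22 - 108\right)^{2} = \left(-110 - 108\right)^{2} = \left(-218\right)^{2} = 47524$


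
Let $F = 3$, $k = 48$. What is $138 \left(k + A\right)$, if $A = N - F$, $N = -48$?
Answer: $-414$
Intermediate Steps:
$A = -51$ ($A = -48 - 3 = -51$)
$138 \left(k + A\right) = 138 \left(48 - 51\right) = 138 \left(-3\right) = -414$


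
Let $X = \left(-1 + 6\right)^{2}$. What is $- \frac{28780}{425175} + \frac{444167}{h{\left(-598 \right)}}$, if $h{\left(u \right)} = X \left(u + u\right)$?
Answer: $- \frac{7588369049}{508509300} \approx -14.923$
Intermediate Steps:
$X = 25$ ($X = 5^{2} = 25$)
$h{\left(u \right)} = 50 u$ ($h{\left(u \right)} = 25 \left(u + u\right) = 25 \cdot 2 u = 50 u$)
$- \frac{28780}{425175} + \frac{444167}{h{\left(-598 \right)}} = - \frac{28780}{425175} + \frac{444167}{50 \left(-598\right)} = \left(-28780\right) \frac{1}{425175} + \frac{444167}{-29900} = - \frac{5756}{85035} + 444167 \left(- \frac{1}{29900}\right) = - \frac{5756}{85035} - \frac{444167}{29900} = - \frac{7588369049}{508509300}$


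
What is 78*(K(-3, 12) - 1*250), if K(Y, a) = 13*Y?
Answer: -22542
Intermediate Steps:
78*(K(-3, 12) - 1*250) = 78*(13*(-3) - 1*250) = 78*(-39 - 250) = 78*(-289) = -22542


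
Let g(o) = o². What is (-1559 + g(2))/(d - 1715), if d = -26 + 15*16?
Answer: 1555/1501 ≈ 1.0360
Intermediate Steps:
d = 214 (d = -26 + 240 = 214)
(-1559 + g(2))/(d - 1715) = (-1559 + 2²)/(214 - 1715) = (-1559 + 4)/(-1501) = -1555*(-1/1501) = 1555/1501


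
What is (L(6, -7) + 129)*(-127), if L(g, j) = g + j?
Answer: -16256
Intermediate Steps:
(L(6, -7) + 129)*(-127) = ((6 - 7) + 129)*(-127) = (-1 + 129)*(-127) = 128*(-127) = -16256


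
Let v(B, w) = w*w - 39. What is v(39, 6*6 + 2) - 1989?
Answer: -584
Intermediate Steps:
v(B, w) = -39 + w² (v(B, w) = w² - 39 = -39 + w²)
v(39, 6*6 + 2) - 1989 = (-39 + (6*6 + 2)²) - 1989 = (-39 + (36 + 2)²) - 1989 = (-39 + 38²) - 1989 = (-39 + 1444) - 1989 = 1405 - 1989 = -584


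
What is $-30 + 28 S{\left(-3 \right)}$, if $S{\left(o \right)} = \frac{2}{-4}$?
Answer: $-44$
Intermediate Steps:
$S{\left(o \right)} = - \frac{1}{2}$ ($S{\left(o \right)} = 2 \left(- \frac{1}{4}\right) = - \frac{1}{2}$)
$-30 + 28 S{\left(-3 \right)} = -30 + 28 \left(- \frac{1}{2}\right) = -30 - 14 = -44$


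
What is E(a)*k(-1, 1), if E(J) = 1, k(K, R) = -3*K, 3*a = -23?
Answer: 3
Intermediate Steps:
a = -23/3 (a = (1/3)*(-23) = -23/3 ≈ -7.6667)
E(a)*k(-1, 1) = 1*(-3*(-1)) = 1*3 = 3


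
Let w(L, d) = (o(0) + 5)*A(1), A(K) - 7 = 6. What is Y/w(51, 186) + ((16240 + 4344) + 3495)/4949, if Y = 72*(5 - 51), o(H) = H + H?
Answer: -14825953/321685 ≈ -46.088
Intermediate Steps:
o(H) = 2*H
A(K) = 13 (A(K) = 7 + 6 = 13)
w(L, d) = 65 (w(L, d) = (2*0 + 5)*13 = (0 + 5)*13 = 5*13 = 65)
Y = -3312 (Y = 72*(-46) = -3312)
Y/w(51, 186) + ((16240 + 4344) + 3495)/4949 = -3312/65 + ((16240 + 4344) + 3495)/4949 = -3312*1/65 + (20584 + 3495)*(1/4949) = -3312/65 + 24079*(1/4949) = -3312/65 + 24079/4949 = -14825953/321685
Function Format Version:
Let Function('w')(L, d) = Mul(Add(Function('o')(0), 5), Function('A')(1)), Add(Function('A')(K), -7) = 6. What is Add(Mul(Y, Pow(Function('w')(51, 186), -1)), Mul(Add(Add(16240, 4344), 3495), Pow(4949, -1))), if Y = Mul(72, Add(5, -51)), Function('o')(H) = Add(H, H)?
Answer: Rational(-14825953, 321685) ≈ -46.088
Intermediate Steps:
Function('o')(H) = Mul(2, H)
Function('A')(K) = 13 (Function('A')(K) = Add(7, 6) = 13)
Function('w')(L, d) = 65 (Function('w')(L, d) = Mul(Add(Mul(2, 0), 5), 13) = Mul(Add(0, 5), 13) = Mul(5, 13) = 65)
Y = -3312 (Y = Mul(72, -46) = -3312)
Add(Mul(Y, Pow(Function('w')(51, 186), -1)), Mul(Add(Add(16240, 4344), 3495), Pow(4949, -1))) = Add(Mul(-3312, Pow(65, -1)), Mul(Add(Add(16240, 4344), 3495), Pow(4949, -1))) = Add(Mul(-3312, Rational(1, 65)), Mul(Add(20584, 3495), Rational(1, 4949))) = Add(Rational(-3312, 65), Mul(24079, Rational(1, 4949))) = Add(Rational(-3312, 65), Rational(24079, 4949)) = Rational(-14825953, 321685)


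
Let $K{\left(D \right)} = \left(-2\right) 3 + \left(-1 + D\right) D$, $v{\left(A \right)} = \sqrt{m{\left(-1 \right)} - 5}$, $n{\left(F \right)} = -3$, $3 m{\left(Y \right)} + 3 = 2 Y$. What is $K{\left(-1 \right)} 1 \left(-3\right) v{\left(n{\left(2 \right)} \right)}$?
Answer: $8 i \sqrt{15} \approx 30.984 i$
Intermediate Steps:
$m{\left(Y \right)} = -1 + \frac{2 Y}{3}$
$v{\left(A \right)} = \frac{2 i \sqrt{15}}{3}$ ($v{\left(A \right)} = \sqrt{\left(-1 + \frac{2}{3} \left(-1\right)\right) - 5} = \sqrt{\left(-1 - \frac{2}{3}\right) - 5} = \sqrt{- \frac{5}{3} - 5} = \sqrt{- \frac{20}{3}} = \frac{2 i \sqrt{15}}{3}$)
$K{\left(D \right)} = -6 + D \left(-1 + D\right)$
$K{\left(-1 \right)} 1 \left(-3\right) v{\left(n{\left(2 \right)} \right)} = \left(-6 + \left(-1\right)^{2} - -1\right) 1 \left(-3\right) \frac{2 i \sqrt{15}}{3} = \left(-6 + 1 + 1\right) \left(-3\right) \frac{2 i \sqrt{15}}{3} = \left(-4\right) \left(-3\right) \frac{2 i \sqrt{15}}{3} = 12 \frac{2 i \sqrt{15}}{3} = 8 i \sqrt{15}$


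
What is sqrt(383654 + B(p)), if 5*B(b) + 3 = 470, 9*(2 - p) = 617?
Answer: 3*sqrt(1065965)/5 ≈ 619.47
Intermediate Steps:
p = -599/9 (p = 2 - 1/9*617 = 2 - 617/9 = -599/9 ≈ -66.556)
B(b) = 467/5 (B(b) = -3/5 + (1/5)*470 = -3/5 + 94 = 467/5)
sqrt(383654 + B(p)) = sqrt(383654 + 467/5) = sqrt(1918737/5) = 3*sqrt(1065965)/5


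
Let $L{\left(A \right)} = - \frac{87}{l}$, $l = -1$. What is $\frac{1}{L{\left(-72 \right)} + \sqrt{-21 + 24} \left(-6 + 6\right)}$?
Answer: $\frac{1}{87} \approx 0.011494$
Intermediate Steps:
$L{\left(A \right)} = 87$ ($L{\left(A \right)} = - \frac{87}{-1} = \left(-87\right) \left(-1\right) = 87$)
$\frac{1}{L{\left(-72 \right)} + \sqrt{-21 + 24} \left(-6 + 6\right)} = \frac{1}{87 + \sqrt{-21 + 24} \left(-6 + 6\right)} = \frac{1}{87 + \sqrt{3} \cdot 0} = \frac{1}{87 + 0} = \frac{1}{87}$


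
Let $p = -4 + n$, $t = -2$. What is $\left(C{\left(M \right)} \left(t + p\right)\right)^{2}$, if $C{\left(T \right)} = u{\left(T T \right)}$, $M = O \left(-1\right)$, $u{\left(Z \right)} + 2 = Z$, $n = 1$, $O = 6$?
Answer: $28900$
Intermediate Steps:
$u{\left(Z \right)} = -2 + Z$
$M = -6$ ($M = 6 \left(-1\right) = -6$)
$p = -3$ ($p = -4 + 1 = -3$)
$C{\left(T \right)} = -2 + T^{2}$ ($C{\left(T \right)} = -2 + T T = -2 + T^{2}$)
$\left(C{\left(M \right)} \left(t + p\right)\right)^{2} = \left(\left(-2 + \left(-6\right)^{2}\right) \left(-2 - 3\right)\right)^{2} = \left(\left(-2 + 36\right) \left(-5\right)\right)^{2} = \left(34 \left(-5\right)\right)^{2} = \left(-170\right)^{2} = 28900$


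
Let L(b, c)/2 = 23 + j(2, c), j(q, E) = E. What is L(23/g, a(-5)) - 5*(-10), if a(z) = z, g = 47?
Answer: 86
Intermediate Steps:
L(b, c) = 46 + 2*c (L(b, c) = 2*(23 + c) = 46 + 2*c)
L(23/g, a(-5)) - 5*(-10) = (46 + 2*(-5)) - 5*(-10) = (46 - 10) + 50 = 36 + 50 = 86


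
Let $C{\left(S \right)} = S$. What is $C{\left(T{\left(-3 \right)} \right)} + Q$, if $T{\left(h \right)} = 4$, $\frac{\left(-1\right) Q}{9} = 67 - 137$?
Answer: $634$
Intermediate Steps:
$Q = 630$ ($Q = - 9 \left(67 - 137\right) = \left(-9\right) \left(-70\right) = 630$)
$C{\left(T{\left(-3 \right)} \right)} + Q = 4 + 630 = 634$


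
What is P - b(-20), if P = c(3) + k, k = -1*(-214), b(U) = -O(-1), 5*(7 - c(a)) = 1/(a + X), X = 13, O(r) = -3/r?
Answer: 17919/80 ≈ 223.99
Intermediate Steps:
c(a) = 7 - 1/(5*(13 + a)) (c(a) = 7 - 1/(5*(a + 13)) = 7 - 1/(5*(13 + a)))
b(U) = -3 (b(U) = -(-3)/(-1) = -(-3)*(-1) = -1*3 = -3)
k = 214
P = 17679/80 (P = (454 + 35*3)/(5*(13 + 3)) + 214 = (1/5)*(454 + 105)/16 + 214 = (1/5)*(1/16)*559 + 214 = 559/80 + 214 = 17679/80 ≈ 220.99)
P - b(-20) = 17679/80 - 1*(-3) = 17679/80 + 3 = 17919/80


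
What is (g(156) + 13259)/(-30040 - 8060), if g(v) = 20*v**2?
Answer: -499979/38100 ≈ -13.123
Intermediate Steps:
(g(156) + 13259)/(-30040 - 8060) = (20*156**2 + 13259)/(-30040 - 8060) = (20*24336 + 13259)/(-38100) = (486720 + 13259)*(-1/38100) = 499979*(-1/38100) = -499979/38100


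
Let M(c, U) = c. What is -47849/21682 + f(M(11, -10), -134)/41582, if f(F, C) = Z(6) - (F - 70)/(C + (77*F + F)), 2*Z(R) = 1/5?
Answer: -3601272261043/1631861472440 ≈ -2.2068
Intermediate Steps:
Z(R) = ⅒ (Z(R) = (½)/5 = (½)*(⅕) = ⅒)
f(F, C) = ⅒ - (-70 + F)/(C + 78*F) (f(F, C) = ⅒ - (F - 70)/(C + (77*F + F)) = ⅒ - (-70 + F)/(C + 78*F))
-47849/21682 + f(M(11, -10), -134)/41582 = -47849/21682 + ((700 - 134 + 68*11)/(10*(-134 + 78*11)))/41582 = -47849*1/21682 + ((700 - 134 + 748)/(10*(-134 + 858)))*(1/41582) = -47849/21682 + ((⅒)*1314/724)*(1/41582) = -47849/21682 + ((⅒)*(1/724)*1314)*(1/41582) = -47849/21682 + (657/3620)*(1/41582) = -47849/21682 + 657/150526840 = -3601272261043/1631861472440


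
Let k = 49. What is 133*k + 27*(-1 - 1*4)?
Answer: 6382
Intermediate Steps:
133*k + 27*(-1 - 1*4) = 133*49 + 27*(-1 - 1*4) = 6517 + 27*(-1 - 4) = 6517 + 27*(-5) = 6517 - 135 = 6382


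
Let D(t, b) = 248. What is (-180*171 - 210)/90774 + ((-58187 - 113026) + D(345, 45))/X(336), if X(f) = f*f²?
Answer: -22056751525/63765467136 ≈ -0.34590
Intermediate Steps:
X(f) = f³
(-180*171 - 210)/90774 + ((-58187 - 113026) + D(345, 45))/X(336) = (-180*171 - 210)/90774 + ((-58187 - 113026) + 248)/(336³) = (-30780 - 210)*(1/90774) + (-171213 + 248)/37933056 = -30990*1/90774 - 170965*1/37933056 = -5165/15129 - 170965/37933056 = -22056751525/63765467136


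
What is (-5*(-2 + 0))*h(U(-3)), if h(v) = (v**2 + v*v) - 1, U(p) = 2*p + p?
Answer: 1610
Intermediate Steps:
U(p) = 3*p
h(v) = -1 + 2*v**2 (h(v) = (v**2 + v**2) - 1 = 2*v**2 - 1 = -1 + 2*v**2)
(-5*(-2 + 0))*h(U(-3)) = (-5*(-2 + 0))*(-1 + 2*(3*(-3))**2) = (-5*(-2))*(-1 + 2*(-9)**2) = 10*(-1 + 2*81) = 10*(-1 + 162) = 10*161 = 1610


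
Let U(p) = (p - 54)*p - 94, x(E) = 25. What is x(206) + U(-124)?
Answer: 22003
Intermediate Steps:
U(p) = -94 + p*(-54 + p) (U(p) = (-54 + p)*p - 94 = p*(-54 + p) - 94 = -94 + p*(-54 + p))
x(206) + U(-124) = 25 + (-94 + (-124)² - 54*(-124)) = 25 + (-94 + 15376 + 6696) = 25 + 21978 = 22003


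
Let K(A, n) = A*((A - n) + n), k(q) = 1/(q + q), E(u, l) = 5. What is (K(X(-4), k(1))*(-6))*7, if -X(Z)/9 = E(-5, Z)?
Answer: -85050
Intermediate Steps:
k(q) = 1/(2*q)
X(Z) = -45 (X(Z) = -9*5 = -45)
K(A, n) = A**2 (K(A, n) = A*A = A**2)
(K(X(-4), k(1))*(-6))*7 = ((-45)**2*(-6))*7 = (2025*(-6))*7 = -12150*7 = -85050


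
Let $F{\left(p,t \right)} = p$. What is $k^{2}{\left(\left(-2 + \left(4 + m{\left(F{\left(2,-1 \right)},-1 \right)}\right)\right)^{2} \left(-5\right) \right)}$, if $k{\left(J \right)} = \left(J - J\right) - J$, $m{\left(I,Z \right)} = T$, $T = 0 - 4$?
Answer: $400$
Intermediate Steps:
$T = -4$
$m{\left(I,Z \right)} = -4$
$k{\left(J \right)} = - J$ ($k{\left(J \right)} = 0 - J = - J$)
$k^{2}{\left(\left(-2 + \left(4 + m{\left(F{\left(2,-1 \right)},-1 \right)}\right)\right)^{2} \left(-5\right) \right)} = \left(- \left(-2 + \left(4 - 4\right)\right)^{2} \left(-5\right)\right)^{2} = \left(- \left(-2 + 0\right)^{2} \left(-5\right)\right)^{2} = \left(- \left(-2\right)^{2} \left(-5\right)\right)^{2} = \left(- 4 \left(-5\right)\right)^{2} = \left(\left(-1\right) \left(-20\right)\right)^{2} = 20^{2} = 400$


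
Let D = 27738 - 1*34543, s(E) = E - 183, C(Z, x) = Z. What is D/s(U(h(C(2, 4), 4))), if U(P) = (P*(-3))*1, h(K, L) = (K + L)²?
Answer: 6805/291 ≈ 23.385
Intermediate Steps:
U(P) = -3*P (U(P) = -3*P*1 = -3*P)
s(E) = -183 + E
D = -6805 (D = 27738 - 34543 = -6805)
D/s(U(h(C(2, 4), 4))) = -6805/(-183 - 3*(2 + 4)²) = -6805/(-183 - 3*6²) = -6805/(-183 - 3*36) = -6805/(-183 - 108) = -6805/(-291) = -6805*(-1/291) = 6805/291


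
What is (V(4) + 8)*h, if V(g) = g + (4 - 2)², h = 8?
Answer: 128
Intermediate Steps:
V(g) = 4 + g (V(g) = g + 2² = g + 4 = 4 + g)
(V(4) + 8)*h = ((4 + 4) + 8)*8 = (8 + 8)*8 = 16*8 = 128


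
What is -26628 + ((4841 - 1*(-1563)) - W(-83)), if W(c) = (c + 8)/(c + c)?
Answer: -3357259/166 ≈ -20224.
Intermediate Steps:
W(c) = (8 + c)/(2*c) (W(c) = (8 + c)/((2*c)) = (8 + c)*(1/(2*c)) = (8 + c)/(2*c))
-26628 + ((4841 - 1*(-1563)) - W(-83)) = -26628 + ((4841 - 1*(-1563)) - (8 - 83)/(2*(-83))) = -26628 + ((4841 + 1563) - (-1)*(-75)/(2*83)) = -26628 + (6404 - 1*75/166) = -26628 + (6404 - 75/166) = -26628 + 1062989/166 = -3357259/166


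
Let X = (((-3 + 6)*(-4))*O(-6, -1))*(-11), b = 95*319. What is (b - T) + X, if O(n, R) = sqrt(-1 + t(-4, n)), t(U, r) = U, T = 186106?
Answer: -155801 + 132*I*sqrt(5) ≈ -1.558e+5 + 295.16*I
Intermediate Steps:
O(n, R) = I*sqrt(5) (O(n, R) = sqrt(-1 - 4) = sqrt(-5) = I*sqrt(5))
b = 30305
X = 132*I*sqrt(5) (X = (((-3 + 6)*(-4))*(I*sqrt(5)))*(-11) = ((3*(-4))*(I*sqrt(5)))*(-11) = -12*I*sqrt(5)*(-11) = 132*I*sqrt(5) ≈ 295.16*I)
(b - T) + X = (30305 - 1*186106) + 132*I*sqrt(5) = (30305 - 186106) + 132*I*sqrt(5) = -155801 + 132*I*sqrt(5)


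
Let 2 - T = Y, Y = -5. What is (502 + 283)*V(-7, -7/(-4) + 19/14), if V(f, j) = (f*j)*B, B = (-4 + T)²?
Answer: -614655/4 ≈ -1.5366e+5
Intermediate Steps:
T = 7 (T = 2 - 1*(-5) = 2 + 5 = 7)
B = 9 (B = (-4 + 7)² = 3² = 9)
V(f, j) = 9*f*j (V(f, j) = (f*j)*9 = 9*f*j)
(502 + 283)*V(-7, -7/(-4) + 19/14) = (502 + 283)*(9*(-7)*(-7/(-4) + 19/14)) = 785*(9*(-7)*(-7*(-¼) + 19*(1/14))) = 785*(9*(-7)*(7/4 + 19/14)) = 785*(9*(-7)*(87/28)) = 785*(-783/4) = -614655/4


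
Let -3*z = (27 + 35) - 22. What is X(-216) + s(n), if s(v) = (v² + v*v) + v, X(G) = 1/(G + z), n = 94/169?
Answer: 23002221/19649968 ≈ 1.1706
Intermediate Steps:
n = 94/169 (n = 94*(1/169) = 94/169 ≈ 0.55621)
z = -40/3 (z = -((27 + 35) - 22)/3 = -(62 - 22)/3 = -⅓*40 = -40/3 ≈ -13.333)
X(G) = 1/(-40/3 + G) (X(G) = 1/(G - 40/3) = 1/(-40/3 + G))
s(v) = v + 2*v² (s(v) = (v² + v²) + v = 2*v² + v = v + 2*v²)
X(-216) + s(n) = 3/(-40 + 3*(-216)) + 94*(1 + 2*(94/169))/169 = 3/(-40 - 648) + 94*(1 + 188/169)/169 = 3/(-688) + (94/169)*(357/169) = 3*(-1/688) + 33558/28561 = -3/688 + 33558/28561 = 23002221/19649968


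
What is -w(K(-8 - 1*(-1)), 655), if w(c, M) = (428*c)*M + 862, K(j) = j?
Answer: 1961518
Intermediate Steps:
w(c, M) = 862 + 428*M*c (w(c, M) = 428*M*c + 862 = 862 + 428*M*c)
-w(K(-8 - 1*(-1)), 655) = -(862 + 428*655*(-8 - 1*(-1))) = -(862 + 428*655*(-8 + 1)) = -(862 + 428*655*(-7)) = -(862 - 1962380) = -1*(-1961518) = 1961518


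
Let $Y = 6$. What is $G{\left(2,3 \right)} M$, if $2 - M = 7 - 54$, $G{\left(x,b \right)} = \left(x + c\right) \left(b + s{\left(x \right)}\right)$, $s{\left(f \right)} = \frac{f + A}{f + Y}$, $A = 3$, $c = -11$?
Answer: $- \frac{12789}{8} \approx -1598.6$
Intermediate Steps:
$s{\left(f \right)} = \frac{3 + f}{6 + f}$ ($s{\left(f \right)} = \frac{f + 3}{f + 6} = \frac{3 + f}{6 + f}$)
$G{\left(x,b \right)} = \left(-11 + x\right) \left(b + \frac{3 + x}{6 + x}\right)$ ($G{\left(x,b \right)} = \left(x - 11\right) \left(b + \frac{3 + x}{6 + x}\right) = \left(-11 + x\right) \left(b + \frac{3 + x}{6 + x}\right)$)
$M = 49$ ($M = 2 - \left(7 - 54\right) = 2 - -47 = 2 + 47 = 49$)
$G{\left(2,3 \right)} M = \frac{-33 - 22 + 2 \left(3 + 2\right) + 3 \left(-11 + 2\right) \left(6 + 2\right)}{6 + 2} \cdot 49 = \frac{-33 - 22 + 2 \cdot 5 + 3 \left(-9\right) 8}{8} \cdot 49 = \frac{-33 - 22 + 10 - 216}{8} \cdot 49 = \frac{1}{8} \left(-261\right) 49 = \left(- \frac{261}{8}\right) 49 = - \frac{12789}{8}$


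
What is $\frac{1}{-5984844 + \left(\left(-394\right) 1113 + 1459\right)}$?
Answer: $- \frac{1}{6421907} \approx -1.5572 \cdot 10^{-7}$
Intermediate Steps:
$\frac{1}{-5984844 + \left(\left(-394\right) 1113 + 1459\right)} = \frac{1}{-5984844 + \left(-438522 + 1459\right)} = \frac{1}{-5984844 - 437063} = \frac{1}{-6421907} = - \frac{1}{6421907}$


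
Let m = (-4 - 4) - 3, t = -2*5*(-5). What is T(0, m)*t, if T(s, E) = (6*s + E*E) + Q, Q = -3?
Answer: 5900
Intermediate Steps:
t = 50 (t = -10*(-5) = 50)
m = -11 (m = -8 - 3 = -11)
T(s, E) = -3 + E² + 6*s (T(s, E) = (6*s + E*E) - 3 = (6*s + E²) - 3 = (E² + 6*s) - 3 = -3 + E² + 6*s)
T(0, m)*t = (-3 + (-11)² + 6*0)*50 = (-3 + 121 + 0)*50 = 118*50 = 5900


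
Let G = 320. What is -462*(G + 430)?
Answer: -346500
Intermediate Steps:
-462*(G + 430) = -462*(320 + 430) = -462*750 = -346500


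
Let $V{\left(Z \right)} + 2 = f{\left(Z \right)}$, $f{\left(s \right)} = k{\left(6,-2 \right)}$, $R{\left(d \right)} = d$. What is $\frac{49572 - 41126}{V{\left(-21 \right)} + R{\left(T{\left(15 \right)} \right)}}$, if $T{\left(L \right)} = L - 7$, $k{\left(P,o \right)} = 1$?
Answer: $\frac{8446}{7} \approx 1206.6$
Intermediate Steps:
$T{\left(L \right)} = -7 + L$
$f{\left(s \right)} = 1$
$V{\left(Z \right)} = -1$ ($V{\left(Z \right)} = -2 + 1 = -1$)
$\frac{49572 - 41126}{V{\left(-21 \right)} + R{\left(T{\left(15 \right)} \right)}} = \frac{49572 - 41126}{-1 + \left(-7 + 15\right)} = \frac{8446}{-1 + 8} = \frac{8446}{7}$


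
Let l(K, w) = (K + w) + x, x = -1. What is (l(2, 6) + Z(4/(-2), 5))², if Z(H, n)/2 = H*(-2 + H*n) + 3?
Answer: 3721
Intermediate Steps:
l(K, w) = -1 + K + w (l(K, w) = (K + w) - 1 = -1 + K + w)
Z(H, n) = 6 + 2*H*(-2 + H*n) (Z(H, n) = 2*(H*(-2 + H*n) + 3) = 2*(3 + H*(-2 + H*n)) = 6 + 2*H*(-2 + H*n))
(l(2, 6) + Z(4/(-2), 5))² = ((-1 + 2 + 6) + (6 - 16/(-2) + 2*5*(4/(-2))²))² = (7 + (6 - 16*(-1)/2 + 2*5*(4*(-½))²))² = (7 + (6 - 4*(-2) + 2*5*(-2)²))² = (7 + (6 + 8 + 2*5*4))² = (7 + (6 + 8 + 40))² = (7 + 54)² = 61² = 3721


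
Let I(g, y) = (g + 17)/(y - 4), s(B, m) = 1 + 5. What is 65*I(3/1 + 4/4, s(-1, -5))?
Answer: 1365/2 ≈ 682.50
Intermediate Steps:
s(B, m) = 6
I(g, y) = (17 + g)/(-4 + y)
65*I(3/1 + 4/4, s(-1, -5)) = 65*((17 + (3/1 + 4/4))/(-4 + 6)) = 65*((17 + (3*1 + 4*(¼)))/2) = 65*((17 + (3 + 1))/2) = 65*((17 + 4)/2) = 65*((½)*21) = 65*(21/2) = 1365/2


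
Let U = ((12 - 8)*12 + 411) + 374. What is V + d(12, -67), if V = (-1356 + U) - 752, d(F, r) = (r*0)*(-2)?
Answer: -1275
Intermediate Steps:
U = 833 (U = (4*12 + 411) + 374 = (48 + 411) + 374 = 459 + 374 = 833)
d(F, r) = 0 (d(F, r) = 0*(-2) = 0)
V = -1275 (V = (-1356 + 833) - 752 = -523 - 752 = -1275)
V + d(12, -67) = -1275 + 0 = -1275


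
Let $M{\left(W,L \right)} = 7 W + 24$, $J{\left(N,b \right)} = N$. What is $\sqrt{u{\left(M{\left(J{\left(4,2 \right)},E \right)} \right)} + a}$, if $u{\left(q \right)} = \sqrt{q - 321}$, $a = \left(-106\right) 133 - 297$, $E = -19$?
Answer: $\sqrt{-14395 + i \sqrt{269}} \approx 0.0684 + 119.98 i$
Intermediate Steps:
$M{\left(W,L \right)} = 24 + 7 W$
$a = -14395$ ($a = -14098 - 297 = -14395$)
$u{\left(q \right)} = \sqrt{-321 + q}$
$\sqrt{u{\left(M{\left(J{\left(4,2 \right)},E \right)} \right)} + a} = \sqrt{\sqrt{-321 + \left(24 + 7 \cdot 4\right)} - 14395} = \sqrt{\sqrt{-321 + \left(24 + 28\right)} - 14395} = \sqrt{\sqrt{-321 + 52} - 14395} = \sqrt{\sqrt{-269} - 14395} = \sqrt{i \sqrt{269} - 14395} = \sqrt{-14395 + i \sqrt{269}}$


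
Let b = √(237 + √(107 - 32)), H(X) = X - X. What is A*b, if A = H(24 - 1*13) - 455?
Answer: -455*√(237 + 5*√3) ≈ -7131.5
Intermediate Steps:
H(X) = 0
A = -455 (A = 0 - 455 = -455)
b = √(237 + 5*√3) (b = √(237 + √75) = √(237 + 5*√3) ≈ 15.674)
A*b = -455*√(237 + 5*√3)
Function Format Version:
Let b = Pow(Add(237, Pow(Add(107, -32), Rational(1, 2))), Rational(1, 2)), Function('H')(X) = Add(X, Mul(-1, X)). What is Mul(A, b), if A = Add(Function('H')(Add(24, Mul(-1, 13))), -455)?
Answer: Mul(-455, Pow(Add(237, Mul(5, Pow(3, Rational(1, 2)))), Rational(1, 2))) ≈ -7131.5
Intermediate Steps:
Function('H')(X) = 0
A = -455 (A = Add(0, -455) = -455)
b = Pow(Add(237, Mul(5, Pow(3, Rational(1, 2)))), Rational(1, 2)) (b = Pow(Add(237, Pow(75, Rational(1, 2))), Rational(1, 2)) = Pow(Add(237, Mul(5, Pow(3, Rational(1, 2)))), Rational(1, 2)) ≈ 15.674)
Mul(A, b) = Mul(-455, Pow(Add(237, Mul(5, Pow(3, Rational(1, 2)))), Rational(1, 2)))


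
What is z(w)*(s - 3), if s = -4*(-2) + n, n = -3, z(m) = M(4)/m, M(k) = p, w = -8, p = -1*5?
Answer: 5/4 ≈ 1.2500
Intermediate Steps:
p = -5
M(k) = -5
z(m) = -5/m
s = 5 (s = -4*(-2) - 3 = 8 - 3 = 5)
z(w)*(s - 3) = (-5/(-8))*(5 - 3) = -5*(-⅛)*2 = (5/8)*2 = 5/4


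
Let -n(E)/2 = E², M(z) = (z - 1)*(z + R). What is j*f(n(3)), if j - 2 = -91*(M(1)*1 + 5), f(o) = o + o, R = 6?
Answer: 16308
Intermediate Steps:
M(z) = (-1 + z)*(6 + z) (M(z) = (z - 1)*(z + 6) = (-1 + z)*(6 + z))
n(E) = -2*E²
f(o) = 2*o
j = -453 (j = 2 - 91*((-6 + 1² + 5*1)*1 + 5) = 2 - 91*((-6 + 1 + 5)*1 + 5) = 2 - 91*(0*1 + 5) = 2 - 91*(0 + 5) = 2 - 91*5 = 2 - 455 = -453)
j*f(n(3)) = -906*(-2*3²) = -906*(-2*9) = -906*(-18) = -453*(-36) = 16308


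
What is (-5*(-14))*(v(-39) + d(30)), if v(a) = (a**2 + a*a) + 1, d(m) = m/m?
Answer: 213080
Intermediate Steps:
d(m) = 1
v(a) = 1 + 2*a**2 (v(a) = (a**2 + a**2) + 1 = 2*a**2 + 1 = 1 + 2*a**2)
(-5*(-14))*(v(-39) + d(30)) = (-5*(-14))*((1 + 2*(-39)**2) + 1) = 70*((1 + 2*1521) + 1) = 70*((1 + 3042) + 1) = 70*(3043 + 1) = 70*3044 = 213080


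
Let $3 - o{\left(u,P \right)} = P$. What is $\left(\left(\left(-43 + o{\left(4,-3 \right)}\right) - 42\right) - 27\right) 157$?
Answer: $-16642$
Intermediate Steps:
$o{\left(u,P \right)} = 3 - P$
$\left(\left(\left(-43 + o{\left(4,-3 \right)}\right) - 42\right) - 27\right) 157 = \left(\left(\left(-43 + \left(3 - -3\right)\right) - 42\right) - 27\right) 157 = \left(\left(\left(-43 + \left(3 + 3\right)\right) - 42\right) - 27\right) 157 = \left(\left(\left(-43 + 6\right) - 42\right) - 27\right) 157 = \left(\left(-37 - 42\right) - 27\right) 157 = \left(-79 - 27\right) 157 = \left(-106\right) 157 = -16642$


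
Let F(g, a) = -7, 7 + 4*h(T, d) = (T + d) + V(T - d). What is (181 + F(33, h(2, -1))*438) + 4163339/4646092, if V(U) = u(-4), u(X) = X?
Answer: -13399812081/4646092 ≈ -2884.1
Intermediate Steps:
V(U) = -4
h(T, d) = -11/4 + T/4 + d/4 (h(T, d) = -7/4 + ((T + d) - 4)/4 = -7/4 + (-4 + T + d)/4 = -7/4 + (-1 + T/4 + d/4) = -11/4 + T/4 + d/4)
(181 + F(33, h(2, -1))*438) + 4163339/4646092 = (181 - 7*438) + 4163339/4646092 = (181 - 3066) + 4163339*(1/4646092) = -2885 + 4163339/4646092 = -13399812081/4646092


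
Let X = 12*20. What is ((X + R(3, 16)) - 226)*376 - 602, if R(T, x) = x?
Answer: 10678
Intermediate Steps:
X = 240
((X + R(3, 16)) - 226)*376 - 602 = ((240 + 16) - 226)*376 - 602 = (256 - 226)*376 - 602 = 30*376 - 602 = 11280 - 602 = 10678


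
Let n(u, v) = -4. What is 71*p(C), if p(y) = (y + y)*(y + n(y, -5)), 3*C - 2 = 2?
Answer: -4544/9 ≈ -504.89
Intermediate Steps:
C = 4/3 (C = 2/3 + (1/3)*2 = 2/3 + 2/3 = 4/3 ≈ 1.3333)
p(y) = 2*y*(-4 + y) (p(y) = (y + y)*(y - 4) = (2*y)*(-4 + y) = 2*y*(-4 + y))
71*p(C) = 71*(2*(4/3)*(-4 + 4/3)) = 71*(2*(4/3)*(-8/3)) = 71*(-64/9) = -4544/9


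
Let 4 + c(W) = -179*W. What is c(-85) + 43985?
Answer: 59196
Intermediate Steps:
c(W) = -4 - 179*W
c(-85) + 43985 = (-4 - 179*(-85)) + 43985 = (-4 + 15215) + 43985 = 15211 + 43985 = 59196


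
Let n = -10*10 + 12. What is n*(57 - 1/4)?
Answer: -4994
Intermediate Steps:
n = -88 (n = -100 + 12 = -88)
n*(57 - 1/4) = -88*(57 - 1/4) = -88*227/4 = -4994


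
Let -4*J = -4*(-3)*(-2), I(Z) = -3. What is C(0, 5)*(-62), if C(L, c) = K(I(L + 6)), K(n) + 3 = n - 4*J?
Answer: 1860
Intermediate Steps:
J = 6 (J = -(-4*(-3))*(-2)/4 = -3*(-2) = -1/4*(-24) = 6)
K(n) = -27 + n (K(n) = -3 + (n - 4*6) = -3 + (n - 24) = -3 + (-24 + n) = -27 + n)
C(L, c) = -30 (C(L, c) = -27 - 3 = -30)
C(0, 5)*(-62) = -30*(-62) = 1860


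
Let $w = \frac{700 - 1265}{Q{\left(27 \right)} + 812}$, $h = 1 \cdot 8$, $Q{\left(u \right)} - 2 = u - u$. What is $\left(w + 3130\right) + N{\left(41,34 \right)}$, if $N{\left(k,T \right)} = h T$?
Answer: $\frac{2768663}{814} \approx 3401.3$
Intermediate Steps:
$Q{\left(u \right)} = 2$ ($Q{\left(u \right)} = 2 + \left(u - u\right) = 2 + 0 = 2$)
$h = 8$
$w = - \frac{565}{814}$ ($w = \frac{700 - 1265}{2 + 812} = - \frac{565}{814} \approx -0.6941$)
$N{\left(k,T \right)} = 8 T$
$\left(w + 3130\right) + N{\left(41,34 \right)} = \left(- \frac{565}{814} + 3130\right) + 8 \cdot 34 = \frac{2547255}{814} + 272 = \frac{2768663}{814}$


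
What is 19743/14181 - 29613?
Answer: -139974070/4727 ≈ -29612.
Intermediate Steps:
19743/14181 - 29613 = 19743*(1/14181) - 29613 = 6581/4727 - 29613 = -139974070/4727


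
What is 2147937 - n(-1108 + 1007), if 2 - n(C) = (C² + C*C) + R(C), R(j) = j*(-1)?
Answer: 2168438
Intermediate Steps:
R(j) = -j
n(C) = 2 + C - 2*C² (n(C) = 2 - ((C² + C*C) - C) = 2 - ((C² + C²) - C) = 2 - (2*C² - C) = 2 - (-C + 2*C²) = 2 + (C - 2*C²) = 2 + C - 2*C²)
2147937 - n(-1108 + 1007) = 2147937 - (2 + (-1108 + 1007) - 2*(-1108 + 1007)²) = 2147937 - (2 - 101 - 2*(-101)²) = 2147937 - (2 - 101 - 2*10201) = 2147937 - (2 - 101 - 20402) = 2147937 - 1*(-20501) = 2147937 + 20501 = 2168438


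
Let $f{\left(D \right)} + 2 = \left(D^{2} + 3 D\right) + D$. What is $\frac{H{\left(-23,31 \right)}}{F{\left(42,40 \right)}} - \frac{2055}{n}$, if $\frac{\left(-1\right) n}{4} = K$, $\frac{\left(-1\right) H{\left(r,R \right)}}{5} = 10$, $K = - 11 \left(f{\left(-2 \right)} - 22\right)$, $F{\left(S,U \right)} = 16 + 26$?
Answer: $\frac{1765}{3696} \approx 0.47754$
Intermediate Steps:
$F{\left(S,U \right)} = 42$
$f{\left(D \right)} = -2 + D^{2} + 4 D$ ($f{\left(D \right)} = -2 + \left(\left(D^{2} + 3 D\right) + D\right) = -2 + \left(D^{2} + 4 D\right) = -2 + D^{2} + 4 D$)
$K = 308$ ($K = - 11 \left(\left(-2 + \left(-2\right)^{2} + 4 \left(-2\right)\right) - 22\right) = - 11 \left(\left(-2 + 4 - 8\right) - 22\right) = - 11 \left(-6 - 22\right) = \left(-11\right) \left(-28\right) = 308$)
$H{\left(r,R \right)} = -50$ ($H{\left(r,R \right)} = \left(-5\right) 10 = -50$)
$n = -1232$ ($n = \left(-4\right) 308 = -1232$)
$\frac{H{\left(-23,31 \right)}}{F{\left(42,40 \right)}} - \frac{2055}{n} = - \frac{50}{42} - \frac{2055}{-1232} = \left(-50\right) \frac{1}{42} - - \frac{2055}{1232} = - \frac{25}{21} + \frac{2055}{1232} = \frac{1765}{3696}$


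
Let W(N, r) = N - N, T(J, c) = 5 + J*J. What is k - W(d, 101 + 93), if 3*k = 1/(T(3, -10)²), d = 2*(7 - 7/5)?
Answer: 1/588 ≈ 0.0017007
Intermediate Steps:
T(J, c) = 5 + J²
d = 56/5 (d = 2*(7 - 7*⅕) = 2*(7 - 7/5) = 2*(28/5) = 56/5 ≈ 11.200)
W(N, r) = 0
k = 1/588 (k = 1/(3*((5 + 3²)²)) = 1/(3*((5 + 9)²)) = 1/(3*(14²)) = (⅓)/196 = (⅓)*(1/196) = 1/588 ≈ 0.0017007)
k - W(d, 101 + 93) = 1/588 - 1*0 = 1/588 + 0 = 1/588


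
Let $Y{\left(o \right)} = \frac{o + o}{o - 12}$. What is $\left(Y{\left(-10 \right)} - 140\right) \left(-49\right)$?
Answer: $\frac{74970}{11} \approx 6815.5$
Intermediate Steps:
$Y{\left(o \right)} = \frac{2 o}{-12 + o}$
$\left(Y{\left(-10 \right)} - 140\right) \left(-49\right) = \left(2 \left(-10\right) \frac{1}{-12 - 10} - 140\right) \left(-49\right) = \left(2 \left(-10\right) \frac{1}{-22} - 140\right) \left(-49\right) = \left(2 \left(-10\right) \left(- \frac{1}{22}\right) - 140\right) \left(-49\right) = \left(\frac{10}{11} - 140\right) \left(-49\right) = \left(- \frac{1530}{11}\right) \left(-49\right) = \frac{74970}{11}$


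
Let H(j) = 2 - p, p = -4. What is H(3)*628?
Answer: 3768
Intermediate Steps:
H(j) = 6 (H(j) = 2 - 1*(-4) = 2 + 4 = 6)
H(3)*628 = 6*628 = 3768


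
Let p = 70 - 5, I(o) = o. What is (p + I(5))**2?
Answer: 4900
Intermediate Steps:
p = 65
(p + I(5))**2 = (65 + 5)**2 = 70**2 = 4900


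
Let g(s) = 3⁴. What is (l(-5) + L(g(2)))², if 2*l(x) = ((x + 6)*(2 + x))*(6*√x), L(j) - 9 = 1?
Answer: (10 - 9*I*√5)² ≈ -305.0 - 402.49*I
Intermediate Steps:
g(s) = 81
L(j) = 10 (L(j) = 9 + 1 = 10)
l(x) = 3*√x*(2 + x)*(6 + x) (l(x) = (((x + 6)*(2 + x))*(6*√x))/2 = (((6 + x)*(2 + x))*(6*√x))/2 = (((2 + x)*(6 + x))*(6*√x))/2 = (6*√x*(2 + x)*(6 + x))/2 = 3*√x*(2 + x)*(6 + x))
(l(-5) + L(g(2)))² = (3*√(-5)*(12 + (-5)² + 8*(-5)) + 10)² = (3*(I*√5)*(12 + 25 - 40) + 10)² = (3*(I*√5)*(-3) + 10)² = (-9*I*√5 + 10)² = (10 - 9*I*√5)²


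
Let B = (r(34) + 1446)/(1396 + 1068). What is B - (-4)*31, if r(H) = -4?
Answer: 21927/176 ≈ 124.59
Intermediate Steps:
B = 103/176 (B = (-4 + 1446)/(1396 + 1068) = 1442/2464 = 1442*(1/2464) = 103/176 ≈ 0.58523)
B - (-4)*31 = 103/176 - (-4)*31 = 103/176 - 1*(-124) = 103/176 + 124 = 21927/176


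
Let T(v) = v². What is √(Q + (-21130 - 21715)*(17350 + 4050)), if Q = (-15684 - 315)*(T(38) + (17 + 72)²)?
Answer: 13*I*√6311915 ≈ 32661.0*I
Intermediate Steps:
Q = -149830635 (Q = (-15684 - 315)*(38² + (17 + 72)²) = -15999*(1444 + 89²) = -15999*(1444 + 7921) = -15999*9365 = -149830635)
√(Q + (-21130 - 21715)*(17350 + 4050)) = √(-149830635 + (-21130 - 21715)*(17350 + 4050)) = √(-149830635 - 42845*21400) = √(-149830635 - 916883000) = √(-1066713635) = 13*I*√6311915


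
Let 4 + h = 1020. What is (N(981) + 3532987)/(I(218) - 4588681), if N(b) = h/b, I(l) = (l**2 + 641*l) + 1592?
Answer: -3465861263/4316230287 ≈ -0.80298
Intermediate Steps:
h = 1016 (h = -4 + 1020 = 1016)
I(l) = 1592 + l**2 + 641*l
N(b) = 1016/b
(N(981) + 3532987)/(I(218) - 4588681) = (1016/981 + 3532987)/((1592 + 218**2 + 641*218) - 4588681) = (1016*(1/981) + 3532987)/((1592 + 47524 + 139738) - 4588681) = (1016/981 + 3532987)/(188854 - 4588681) = (3465861263/981)/(-4399827) = (3465861263/981)*(-1/4399827) = -3465861263/4316230287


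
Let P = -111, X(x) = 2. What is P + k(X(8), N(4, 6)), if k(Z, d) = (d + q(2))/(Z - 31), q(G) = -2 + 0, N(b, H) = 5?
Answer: -3222/29 ≈ -111.10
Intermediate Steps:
q(G) = -2
k(Z, d) = (-2 + d)/(-31 + Z) (k(Z, d) = (d - 2)/(Z - 31) = (-2 + d)/(-31 + Z))
P + k(X(8), N(4, 6)) = -111 + (-2 + 5)/(-31 + 2) = -111 + 3/(-29) = -111 - 1/29*3 = -111 - 3/29 = -3222/29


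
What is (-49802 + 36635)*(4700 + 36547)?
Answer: -543099249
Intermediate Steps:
(-49802 + 36635)*(4700 + 36547) = -13167*41247 = -543099249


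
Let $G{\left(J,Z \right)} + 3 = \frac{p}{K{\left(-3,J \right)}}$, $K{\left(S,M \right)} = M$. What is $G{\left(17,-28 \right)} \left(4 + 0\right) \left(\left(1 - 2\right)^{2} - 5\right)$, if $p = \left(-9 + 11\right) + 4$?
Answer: $\frac{720}{17} \approx 42.353$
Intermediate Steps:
$p = 6$ ($p = 2 + 4 = 6$)
$G{\left(J,Z \right)} = -3 + \frac{6}{J}$
$G{\left(17,-28 \right)} \left(4 + 0\right) \left(\left(1 - 2\right)^{2} - 5\right) = \left(-3 + \frac{6}{17}\right) \left(4 + 0\right) \left(\left(1 - 2\right)^{2} - 5\right) = \left(-3 + 6 \cdot \frac{1}{17}\right) 4 \left(\left(-1\right)^{2} - 5\right) = \left(-3 + \frac{6}{17}\right) 4 \left(1 - 5\right) = - \frac{45 \cdot 4 \left(-4\right)}{17} = \left(- \frac{45}{17}\right) \left(-16\right) = \frac{720}{17}$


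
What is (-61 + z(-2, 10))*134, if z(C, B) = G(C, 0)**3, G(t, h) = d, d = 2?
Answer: -7102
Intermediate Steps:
G(t, h) = 2
z(C, B) = 8 (z(C, B) = 2**3 = 8)
(-61 + z(-2, 10))*134 = (-61 + 8)*134 = -53*134 = -7102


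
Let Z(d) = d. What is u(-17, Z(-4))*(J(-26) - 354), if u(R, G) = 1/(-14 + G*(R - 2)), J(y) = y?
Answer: -190/31 ≈ -6.1290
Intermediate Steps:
u(R, G) = 1/(-14 + G*(-2 + R))
u(-17, Z(-4))*(J(-26) - 354) = (-26 - 354)/(-14 - 2*(-4) - 4*(-17)) = -380/(-14 + 8 + 68) = -380/62 = (1/62)*(-380) = -190/31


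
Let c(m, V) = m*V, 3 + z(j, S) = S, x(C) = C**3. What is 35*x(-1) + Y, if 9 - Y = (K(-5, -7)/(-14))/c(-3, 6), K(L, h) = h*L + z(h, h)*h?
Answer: -317/12 ≈ -26.417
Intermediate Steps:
z(j, S) = -3 + S
c(m, V) = V*m
K(L, h) = L*h + h*(-3 + h) (K(L, h) = h*L + (-3 + h)*h = L*h + h*(-3 + h))
Y = 103/12 (Y = 9 - -7*(-3 - 5 - 7)/(-14)/(6*(-3)) = 9 - -7*(-15)*(-1/14)/(-18) = 9 - 105*(-1/14)*(-1)/18 = 9 - (-15)*(-1)/(2*18) = 9 - 1*5/12 = 9 - 5/12 = 103/12 ≈ 8.5833)
35*x(-1) + Y = 35*(-1)**3 + 103/12 = 35*(-1) + 103/12 = -35 + 103/12 = -317/12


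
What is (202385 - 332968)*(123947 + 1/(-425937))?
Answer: -6893948410516054/425937 ≈ -1.6185e+10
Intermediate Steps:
(202385 - 332968)*(123947 + 1/(-425937)) = -130583*(123947 - 1/425937) = -130583*52793613338/425937 = -6893948410516054/425937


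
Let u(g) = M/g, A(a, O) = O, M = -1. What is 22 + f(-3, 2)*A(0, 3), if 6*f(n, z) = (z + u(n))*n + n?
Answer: 17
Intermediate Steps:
u(g) = -1/g
f(n, z) = n/6 + n*(z - 1/n)/6 (f(n, z) = ((z - 1/n)*n + n)/6 = (n*(z - 1/n) + n)/6 = (n + n*(z - 1/n))/6 = n/6 + n*(z - 1/n)/6)
22 + f(-3, 2)*A(0, 3) = 22 + (-⅙ + (⅙)*(-3)*(1 + 2))*3 = 22 + (-⅙ + (⅙)*(-3)*3)*3 = 22 + (-⅙ - 3/2)*3 = 22 - 5/3*3 = 22 - 5 = 17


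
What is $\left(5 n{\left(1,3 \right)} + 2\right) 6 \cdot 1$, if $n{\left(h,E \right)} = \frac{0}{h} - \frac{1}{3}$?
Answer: $2$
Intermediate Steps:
$n{\left(h,E \right)} = - \frac{1}{3}$ ($n{\left(h,E \right)} = 0 - \frac{1}{3} = - \frac{1}{3}$)
$\left(5 n{\left(1,3 \right)} + 2\right) 6 \cdot 1 = \left(5 \left(- \frac{1}{3}\right) + 2\right) 6 \cdot 1 = \left(- \frac{5}{3} + 2\right) 6 \cdot 1 = \frac{1}{3} \cdot 6 \cdot 1 = 2 \cdot 1 = 2$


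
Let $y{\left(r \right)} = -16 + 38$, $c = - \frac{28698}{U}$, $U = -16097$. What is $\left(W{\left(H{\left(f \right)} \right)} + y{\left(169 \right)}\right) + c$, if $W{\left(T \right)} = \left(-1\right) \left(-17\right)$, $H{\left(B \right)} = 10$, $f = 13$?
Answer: $\frac{656481}{16097} \approx 40.783$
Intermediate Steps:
$c = \frac{28698}{16097}$ ($c = - \frac{28698}{-16097} = \left(-28698\right) \left(- \frac{1}{16097}\right) = \frac{28698}{16097} \approx 1.7828$)
$W{\left(T \right)} = 17$
$y{\left(r \right)} = 22$
$\left(W{\left(H{\left(f \right)} \right)} + y{\left(169 \right)}\right) + c = \left(17 + 22\right) + \frac{28698}{16097} = 39 + \frac{28698}{16097} = \frac{656481}{16097}$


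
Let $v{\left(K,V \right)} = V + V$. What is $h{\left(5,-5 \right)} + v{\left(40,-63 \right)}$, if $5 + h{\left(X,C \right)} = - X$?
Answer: $-136$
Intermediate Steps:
$v{\left(K,V \right)} = 2 V$
$h{\left(X,C \right)} = -5 - X$
$h{\left(5,-5 \right)} + v{\left(40,-63 \right)} = \left(-5 - 5\right) + 2 \left(-63\right) = \left(-5 - 5\right) - 126 = -10 - 126 = -136$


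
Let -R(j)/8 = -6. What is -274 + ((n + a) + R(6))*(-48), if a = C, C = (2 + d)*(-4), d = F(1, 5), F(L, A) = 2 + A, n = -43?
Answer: 1214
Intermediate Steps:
R(j) = 48 (R(j) = -8*(-6) = 48)
d = 7 (d = 2 + 5 = 7)
C = -36 (C = (2 + 7)*(-4) = 9*(-4) = -36)
a = -36
-274 + ((n + a) + R(6))*(-48) = -274 + ((-43 - 36) + 48)*(-48) = -274 + (-79 + 48)*(-48) = -274 - 31*(-48) = -274 + 1488 = 1214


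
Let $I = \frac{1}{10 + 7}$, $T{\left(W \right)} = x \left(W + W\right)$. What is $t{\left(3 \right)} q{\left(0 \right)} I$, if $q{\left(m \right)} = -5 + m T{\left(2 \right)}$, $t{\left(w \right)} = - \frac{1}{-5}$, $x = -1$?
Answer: $- \frac{1}{17} \approx -0.058824$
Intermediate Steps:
$T{\left(W \right)} = - 2 W$ ($T{\left(W \right)} = - (W + W) = - 2 W$)
$t{\left(w \right)} = \frac{1}{5}$ ($t{\left(w \right)} = \left(-1\right) \left(- \frac{1}{5}\right) = \frac{1}{5}$)
$q{\left(m \right)} = -5 - 4 m$ ($q{\left(m \right)} = -5 + m \left(\left(-2\right) 2\right) = -5 + m \left(-4\right) = -5 - 4 m$)
$I = \frac{1}{17} \approx 0.058824$
$t{\left(3 \right)} q{\left(0 \right)} I = \frac{-5 - 0}{5} \cdot \frac{1}{17} = \frac{-5 + 0}{5} \cdot \frac{1}{17} = \frac{1}{5} \left(-5\right) \frac{1}{17} = \left(-1\right) \frac{1}{17} = - \frac{1}{17}$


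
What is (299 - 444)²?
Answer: 21025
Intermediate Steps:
(299 - 444)² = (-145)² = 21025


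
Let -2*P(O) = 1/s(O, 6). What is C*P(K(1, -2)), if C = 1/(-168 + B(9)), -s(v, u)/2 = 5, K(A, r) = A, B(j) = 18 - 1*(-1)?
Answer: -1/2980 ≈ -0.00033557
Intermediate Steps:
B(j) = 19 (B(j) = 18 + 1 = 19)
s(v, u) = -10 (s(v, u) = -2*5 = -10)
P(O) = 1/20 (P(O) = -1/2/(-10) = -1/2*(-1/10) = 1/20)
C = -1/149 (C = 1/(-168 + 19) = 1/(-149) = -1/149 ≈ -0.0067114)
C*P(K(1, -2)) = -1/149*1/20 = -1/2980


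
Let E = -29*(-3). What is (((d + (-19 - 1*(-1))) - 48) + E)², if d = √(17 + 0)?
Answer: (21 + √17)² ≈ 631.17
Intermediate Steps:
d = √17 ≈ 4.1231
E = 87
(((d + (-19 - 1*(-1))) - 48) + E)² = (((√17 + (-19 - 1*(-1))) - 48) + 87)² = (((√17 + (-19 + 1)) - 48) + 87)² = (((√17 - 18) - 48) + 87)² = (((-18 + √17) - 48) + 87)² = ((-66 + √17) + 87)² = (21 + √17)²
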